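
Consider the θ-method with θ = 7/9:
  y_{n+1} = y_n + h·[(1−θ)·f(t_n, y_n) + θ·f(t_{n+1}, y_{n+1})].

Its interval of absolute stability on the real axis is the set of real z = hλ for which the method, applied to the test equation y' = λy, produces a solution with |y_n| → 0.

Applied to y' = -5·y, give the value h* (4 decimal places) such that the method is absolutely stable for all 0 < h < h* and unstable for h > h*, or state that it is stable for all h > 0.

On y'=λy, z=hλ:
  y_{n+1} = y_n + z·[2/9·y_n + 7/9·y_{n+1}] ⇒ (1 − 7/9z)y_{n+1} = (1 + 2/9z)y_n
  ⇒ R(z) = (1 + 2/9z)/(1 − 7/9z).

Solve |R(x)|<1 on ℝ⁻.
x=-0.58: |R|=0.6003
x=-2: |R|=0.2174
x=-10: |R|=0.1392
x=-100: |R|=0.2694
θ=7/9≥1/2 ⇒ |1+2/9x|<|1−7/9x| ∀x<0 ⇒ unbounded interval.

interval (−∞, 0). Any h>0 works for λ=-5.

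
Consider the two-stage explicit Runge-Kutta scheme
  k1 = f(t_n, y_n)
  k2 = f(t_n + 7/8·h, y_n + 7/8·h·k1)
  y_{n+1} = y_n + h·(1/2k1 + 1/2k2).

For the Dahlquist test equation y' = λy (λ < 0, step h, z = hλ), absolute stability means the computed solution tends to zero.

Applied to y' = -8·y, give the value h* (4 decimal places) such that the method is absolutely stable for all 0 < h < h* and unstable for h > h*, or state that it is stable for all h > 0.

On y'=λy, z=hλ:
  k1=λy_n ⇒ h·k1=z·y_n;  k2=λ(1+7/8z)y_n ⇒ h·k2=z(1+7/8z)y_n
  y_{n+1}/y_n = 1 + 1/2z + 1/2z(1+7/8z) = 1 + z + 7/16z²
  so R(z) = 1 + z + 7/16z².

Find x<0 with |R(x)|<1.
x=-1.46: |R|=0.4726
R=1: x+7/16x²=0 ⇒ x=−16/7=-2.2857; min R=1−1/(4·7/16)=0.4286>−1
Confirm numerically:
  x=-1.603: |R|=0.52120 <1
  x=-1.531: |R|=0.49448 <1
  x=-1.430: |R|=0.46464 <1
  x=-2.482: |R|=1.21314 >1
  x=-2.435: |R|=1.15904 >1
So |R|<1 on (-2.2857, 0).

(-2.2857,0); λ=-8 ⇒ h* = (16/7)/8 = 0.2857.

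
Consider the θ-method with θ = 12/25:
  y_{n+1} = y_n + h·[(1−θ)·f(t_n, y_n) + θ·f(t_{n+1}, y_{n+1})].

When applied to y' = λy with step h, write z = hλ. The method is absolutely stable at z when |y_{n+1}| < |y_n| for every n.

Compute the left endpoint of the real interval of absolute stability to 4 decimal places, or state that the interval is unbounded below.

left endpoint -50.0000.

Set f=λy, z=hλ:
  y_{n+1} = y_n + z·[13/25·y_n + 12/25·y_{n+1}] ⇒ (1 − 12/25z)y_{n+1} = (1 + 13/25z)y_n
  R(z) = (1 + 13/25z)/(1 − 12/25z).

Need |R(x)|<1, x<0.
x=-1.01: |R|=0.3198
R=−1: 1+13/25x = −1+12/25x ⇒ -1/25x=2 ⇒ x=2/(-1/25)=-50.0000
Confirm numerically:
  x=-44.271: |R|=0.98970 <1
  x=-33.753: |R|=0.96222 <1
  x=-25.273: |R|=0.92468 <1
  x=-20.657: |R|=0.89247 <1
  x=-50.562: |R|=1.00089 >1
  x=-50.056: |R|=1.00009 >1
Stable set (-50.0000, 0).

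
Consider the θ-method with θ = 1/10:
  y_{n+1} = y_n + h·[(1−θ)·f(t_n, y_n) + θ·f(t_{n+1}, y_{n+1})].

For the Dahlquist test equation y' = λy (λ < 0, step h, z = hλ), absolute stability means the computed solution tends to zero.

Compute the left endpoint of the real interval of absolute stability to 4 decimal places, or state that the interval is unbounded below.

With y'=λy (z=hλ):
  y_{n+1} = y_n + z·[9/10·y_n + 1/10·y_{n+1}] ⇒ (1 − 1/10z)y_{n+1} = (1 + 9/10z)y_n
  Hence R(z) = (1 + 9/10z)/(1 − 1/10z).

Solve |R(x)|<1 on ℝ⁻.
x=-0.4: |R|=0.6154
R=−1: 1+9/10x = −1+1/10x ⇒ -4/5x=2 ⇒ x=2/(-4/5)=-2.5000
Confirm numerically:
  x=-1.751: |R|=0.49009 <1
  x=-1.590: |R|=0.37187 <1
  x=-1.100: |R|=0.00901 <1
  x=-1.028: |R|=0.06783 <1
  x=-2.929: |R|=1.26545 >1
  x=-2.758: |R|=1.16178 >1
  x=-2.715: |R|=1.13527 >1
Interval (-2.5000, 0).

z* = -2.5000.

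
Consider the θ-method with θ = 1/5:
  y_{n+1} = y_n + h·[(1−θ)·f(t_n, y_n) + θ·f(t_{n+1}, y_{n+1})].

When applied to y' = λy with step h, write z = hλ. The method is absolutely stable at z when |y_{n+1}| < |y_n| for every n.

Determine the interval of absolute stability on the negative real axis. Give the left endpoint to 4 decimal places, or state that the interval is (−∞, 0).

(-3.3333, 0).

Set f=λy, z=hλ:
  y_{n+1} = y_n + z·[4/5·y_n + 1/5·y_{n+1}] ⇒ (1 − 1/5z)y_{n+1} = (1 + 4/5z)y_n
  R(z) = (1 + 4/5z)/(1 − 1/5z).

Need |R(x)|<1, x<0.
x=-0.83: |R|=0.2882
R=−1: 1+4/5x = −1+1/5x ⇒ -3/5x=2 ⇒ x=2/(-3/5)=-3.3333
Confirm numerically:
  x=-2.474: |R|=0.65507 <1
  x=-2.083: |R|=0.47042 <1
  x=-2.013: |R|=0.43519 <1
  x=-1.994: |R|=0.42551 <1
  x=-3.674: |R|=1.11782 >1
  x=-3.506: |R|=1.06090 >1
Interval (-3.3333, 0).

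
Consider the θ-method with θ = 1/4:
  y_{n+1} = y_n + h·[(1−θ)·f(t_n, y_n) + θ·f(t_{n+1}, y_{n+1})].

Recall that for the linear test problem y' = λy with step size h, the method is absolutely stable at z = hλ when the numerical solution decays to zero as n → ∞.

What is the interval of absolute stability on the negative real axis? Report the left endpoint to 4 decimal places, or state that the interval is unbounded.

With y'=λy (z=hλ):
  y_{n+1} = y_n + z·[3/4·y_n + 1/4·y_{n+1}] ⇒ (1 − 1/4z)y_{n+1} = (1 + 3/4z)y_n
  R(z) = (1 + 3/4z)/(1 − 1/4z).

Boundary: |R(x)|=1, x<0.
x=-0.7: |R|=0.4043
R=−1: 1+3/4x = −1+1/4x ⇒ -1/2x=2 ⇒ x=2/(-1/2)=-4.0000
Confirm numerically:
  x=-3.391: |R|=0.83520 <1
  x=-2.839: |R|=0.66048 <1
  x=-1.694: |R|=0.19002 <1
  x=-1.646: |R|=0.16614 <1
  x=-4.498: |R|=1.11720 >1
  x=-4.488: |R|=1.11499 >1
  x=-4.476: |R|=1.11232 >1
So |R|<1 on (-4.0000, 0).

(-4.0000, 0).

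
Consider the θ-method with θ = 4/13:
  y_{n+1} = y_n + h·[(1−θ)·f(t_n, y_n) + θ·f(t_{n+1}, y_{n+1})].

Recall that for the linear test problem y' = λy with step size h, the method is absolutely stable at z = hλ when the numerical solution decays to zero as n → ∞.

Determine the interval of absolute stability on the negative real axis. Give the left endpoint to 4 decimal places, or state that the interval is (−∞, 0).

Test eqn y'=λy, z=hλ:
  y_{n+1} = y_n + z·[9/13·y_n + 4/13·y_{n+1}] ⇒ (1 − 4/13z)y_{n+1} = (1 + 9/13z)y_n
  so R(z) = (1 + 9/13z)/(1 − 4/13z).

Boundary: |R(x)|=1, x<0.
x=-1.46: |R|=0.0074
R=−1: 1+9/13x = −1+4/13x ⇒ -5/13x=2 ⇒ x=2/(-5/13)=-5.2000
Confirm numerically:
  x=-3.724: |R|=0.73545 <1
  x=-2.748: |R|=0.48900 <1
  x=-2.690: |R|=0.47180 <1
  x=-5.735: |R|=1.07443 >1
  x=-5.667: |R|=1.06546 >1
  x=-5.345: |R|=1.02109 >1
Interval (-5.2000, 0).

(-5.2000, 0).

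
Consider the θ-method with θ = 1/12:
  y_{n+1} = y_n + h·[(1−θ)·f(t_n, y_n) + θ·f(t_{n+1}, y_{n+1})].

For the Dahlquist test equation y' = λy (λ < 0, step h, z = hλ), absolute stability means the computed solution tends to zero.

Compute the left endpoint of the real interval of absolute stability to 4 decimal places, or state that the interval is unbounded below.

With y'=λy (z=hλ):
  y_{n+1} = y_n + z·[11/12·y_n + 1/12·y_{n+1}] ⇒ (1 − 1/12z)y_{n+1} = (1 + 11/12z)y_n
  so R(z) = (1 + 11/12z)/(1 − 1/12z).

Boundary: |R(x)|=1, x<0.
x=-0.43: |R|=0.5849
R=−1: 1+11/12x = −1+1/12x ⇒ -5/6x=2 ⇒ x=2/(-5/6)=-2.4000
Confirm numerically:
  x=-1.656: |R|=0.45518 <1
  x=-1.275: |R|=0.15254 <1
  x=-1.104: |R|=0.01099 <1
  x=-2.917: |R|=1.34658 >1
  x=-2.886: |R|=1.32648 >1
  x=-2.656: |R|=1.17467 >1
So |R|<1 on (-2.4000, 0).

left endpoint -2.4000.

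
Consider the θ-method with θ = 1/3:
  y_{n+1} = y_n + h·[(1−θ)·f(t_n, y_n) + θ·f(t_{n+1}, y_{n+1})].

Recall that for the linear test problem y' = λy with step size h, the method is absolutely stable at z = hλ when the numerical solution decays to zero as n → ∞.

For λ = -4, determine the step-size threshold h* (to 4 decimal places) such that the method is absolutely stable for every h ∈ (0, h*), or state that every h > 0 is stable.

Test eqn y'=λy, z=hλ:
  y_{n+1} = y_n + z·[2/3·y_n + 1/3·y_{n+1}] ⇒ (1 − 1/3z)y_{n+1} = (1 + 2/3z)y_n
  Hence R(z) = (1 + 2/3z)/(1 − 1/3z).

Find x<0 with |R(x)|<1.
x=-0.91: |R|=0.3018
R=−1: 1+2/3x = −1+1/3x ⇒ -1/3x=2 ⇒ x=2/(-1/3)=-6.0000
Confirm numerically:
  x=-5.847: |R|=0.98271 <1
  x=-4.938: |R|=0.86621 <1
  x=-4.206: |R|=0.75104 <1
  x=-3.093: |R|=0.52290 <1
  x=-6.351: |R|=1.03754 >1
  x=-6.259: |R|=1.02797 >1
  x=-6.119: |R|=1.01305 >1
So |R|<1 on (-6.0000, 0).

(-6.0000,0); λ=-4 ⇒ h* = (6)/4 = 1.5000.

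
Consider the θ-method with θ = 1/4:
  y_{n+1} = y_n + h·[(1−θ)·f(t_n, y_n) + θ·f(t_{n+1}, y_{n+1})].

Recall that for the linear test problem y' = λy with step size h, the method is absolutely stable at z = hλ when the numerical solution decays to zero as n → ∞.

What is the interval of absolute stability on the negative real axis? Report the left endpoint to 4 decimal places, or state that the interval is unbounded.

z∈(-4.0000,0).

On y'=λy, z=hλ:
  y_{n+1} = y_n + z·[3/4·y_n + 1/4·y_{n+1}] ⇒ (1 − 1/4z)y_{n+1} = (1 + 3/4z)y_n
  ⇒ R(z) = (1 + 3/4z)/(1 − 1/4z).

Boundary: |R(x)|=1, x<0.
x=-1.15: |R|=0.1068
R=−1: 1+3/4x = −1+1/4x ⇒ -1/2x=2 ⇒ x=2/(-1/2)=-4.0000
Confirm numerically:
  x=-3.843: |R|=0.95996 <1
  x=-3.265: |R|=0.79766 <1
  x=-3.237: |R|=0.78914 <1
  x=-2.505: |R|=0.54035 <1
  x=-4.421: |R|=1.09999 >1
  x=-4.099: |R|=1.02445 >1
Stable set (-4.0000, 0).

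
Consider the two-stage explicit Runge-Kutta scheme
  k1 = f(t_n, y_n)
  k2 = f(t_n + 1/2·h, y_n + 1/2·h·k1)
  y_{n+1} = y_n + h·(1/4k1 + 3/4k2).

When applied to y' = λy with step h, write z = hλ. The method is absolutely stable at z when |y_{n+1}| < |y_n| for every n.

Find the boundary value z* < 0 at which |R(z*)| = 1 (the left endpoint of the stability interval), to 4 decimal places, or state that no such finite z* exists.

z* = -2.6667.

Test eqn y'=λy, z=hλ:
  k1=λy_n ⇒ h·k1=z·y_n;  k2=λ(1+1/2z)y_n ⇒ h·k2=z(1+1/2z)y_n
  y_{n+1}/y_n = 1 + 1/4z + 3/4z(1+1/2z) = 1 + z + 3/8z²
  Hence R(z) = 1 + z + 3/8z².

Solve |R(x)|<1 on ℝ⁻.
x=-1.48: |R|=0.3414
R=1: x+3/8x²=0 ⇒ x=−8/3=-2.6667; min R=1−1/(4·3/8)=0.3333>−1
Confirm numerically:
  x=-1.513: |R|=0.34544 <1
  x=-1.492: |R|=0.34277 <1
  x=-1.392: |R|=0.33462 <1
  x=-3.169: |R|=1.59696 >1
  x=-2.792: |R|=1.13122 >1
  x=-2.769: |R|=1.10626 >1
Stable set (-2.6667, 0).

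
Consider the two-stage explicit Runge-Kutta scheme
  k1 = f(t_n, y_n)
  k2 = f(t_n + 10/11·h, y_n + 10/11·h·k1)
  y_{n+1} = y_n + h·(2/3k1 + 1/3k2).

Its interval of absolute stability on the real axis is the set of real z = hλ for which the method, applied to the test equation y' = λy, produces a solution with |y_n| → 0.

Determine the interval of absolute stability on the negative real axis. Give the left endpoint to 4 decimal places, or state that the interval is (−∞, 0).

z∈(-3.3000,0).

With y'=λy (z=hλ):
  k1=λy_n ⇒ h·k1=z·y_n;  k2=λ(1+10/11z)y_n ⇒ h·k2=z(1+10/11z)y_n
  y_{n+1}/y_n = 1 + 2/3z + 1/3z(1+10/11z) = 1 + z + 10/33z²
  ⇒ R(z) = 1 + z + 10/33z².

Boundary: |R(x)|=1, x<0.
x=-1.5: |R|=0.1818
R=1: x+10/33x²=0 ⇒ x=−33/10=-3.3000; min R=1−1/(4·10/33)=0.1750>−1
Confirm numerically:
  x=-3.126: |R|=0.83517 <1
  x=-2.258: |R|=0.28702 <1
  x=-2.144: |R|=0.24895 <1
  x=-1.573: |R|=0.17680 <1
  x=-3.629: |R|=1.36180 >1
  x=-3.459: |R|=1.16666 >1
Stable set (-3.3000, 0).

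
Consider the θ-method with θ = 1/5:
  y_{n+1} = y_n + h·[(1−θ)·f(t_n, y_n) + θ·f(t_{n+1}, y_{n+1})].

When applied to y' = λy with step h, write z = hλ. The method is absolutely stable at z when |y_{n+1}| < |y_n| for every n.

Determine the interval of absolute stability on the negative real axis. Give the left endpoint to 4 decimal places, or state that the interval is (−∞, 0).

On y'=λy, z=hλ:
  y_{n+1} = y_n + z·[4/5·y_n + 1/5·y_{n+1}] ⇒ (1 − 1/5z)y_{n+1} = (1 + 4/5z)y_n
  so R(z) = (1 + 4/5z)/(1 − 1/5z).

Boundary: |R(x)|=1, x<0.
x=-0.96: |R|=0.1946
R=−1: 1+4/5x = −1+1/5x ⇒ -3/5x=2 ⇒ x=2/(-3/5)=-3.3333
Confirm numerically:
  x=-3.222: |R|=0.95938 <1
  x=-2.273: |R|=0.56263 <1
  x=-1.783: |R|=0.31432 <1
  x=-3.931: |R|=1.20076 >1
  x=-3.911: |R|=1.19448 >1
  x=-3.439: |R|=1.03756 >1
So |R|<1 on (-3.3333, 0).

(-3.3333, 0).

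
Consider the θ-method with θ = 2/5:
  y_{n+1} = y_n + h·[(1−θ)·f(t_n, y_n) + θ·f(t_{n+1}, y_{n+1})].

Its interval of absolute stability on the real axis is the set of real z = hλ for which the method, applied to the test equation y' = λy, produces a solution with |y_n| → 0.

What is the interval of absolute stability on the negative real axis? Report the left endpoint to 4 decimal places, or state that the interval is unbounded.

On y'=λy, z=hλ:
  y_{n+1} = y_n + z·[3/5·y_n + 2/5·y_{n+1}] ⇒ (1 − 2/5z)y_{n+1} = (1 + 3/5z)y_n
  R(z) = (1 + 3/5z)/(1 − 2/5z).

Find x<0 with |R(x)|<1.
x=-1.38: |R|=0.1108
R=−1: 1+3/5x = −1+2/5x ⇒ -1/5x=2 ⇒ x=2/(-1/5)=-10.0000
Confirm numerically:
  x=-9.558: |R|=0.98167 <1
  x=-9.167: |R|=0.96430 <1
  x=-6.556: |R|=0.80985 <1
  x=-5.073: |R|=0.67470 <1
  x=-10.464: |R|=1.01790 >1
  x=-10.233: |R|=1.00915 >1
  x=-10.068: |R|=1.00271 >1
So |R|<1 on (-10.0000, 0).

(-10.0000, 0).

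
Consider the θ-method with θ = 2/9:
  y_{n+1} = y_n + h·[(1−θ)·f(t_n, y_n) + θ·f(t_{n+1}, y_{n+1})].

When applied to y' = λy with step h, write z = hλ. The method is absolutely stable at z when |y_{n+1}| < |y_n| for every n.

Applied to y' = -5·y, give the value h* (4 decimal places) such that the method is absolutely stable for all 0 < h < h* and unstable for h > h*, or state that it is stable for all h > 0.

Set f=λy, z=hλ:
  y_{n+1} = y_n + z·[7/9·y_n + 2/9·y_{n+1}] ⇒ (1 − 2/9z)y_{n+1} = (1 + 7/9z)y_n
  ⇒ R(z) = (1 + 7/9z)/(1 − 2/9z).

Solve |R(x)|<1 on ℝ⁻.
x=-1.42: |R|=0.0794
R=−1: 1+7/9x = −1+2/9x ⇒ -5/9x=2 ⇒ x=2/(-5/9)=-3.6000
Confirm numerically:
  x=-3.479: |R|=0.96209 <1
  x=-2.001: |R|=0.38509 <1
  x=-1.447: |R|=0.09492 <1
  x=-4.197: |R|=1.17161 >1
  x=-3.882: |R|=1.08411 >1
Stable set (-3.6000, 0).

(-3.6000,0); λ=-5 ⇒ h* = (18/5)/5 = 0.7200.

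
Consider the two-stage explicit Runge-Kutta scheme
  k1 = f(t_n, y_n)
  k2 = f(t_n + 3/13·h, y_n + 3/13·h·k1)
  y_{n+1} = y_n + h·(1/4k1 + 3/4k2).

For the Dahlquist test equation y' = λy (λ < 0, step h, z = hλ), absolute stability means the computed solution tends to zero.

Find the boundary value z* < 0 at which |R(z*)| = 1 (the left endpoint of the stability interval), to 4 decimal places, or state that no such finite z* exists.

left endpoint -5.7778.

Test eqn y'=λy, z=hλ:
  k1=λy_n ⇒ h·k1=z·y_n;  k2=λ(1+3/13z)y_n ⇒ h·k2=z(1+3/13z)y_n
  y_{n+1}/y_n = 1 + 1/4z + 3/4z(1+3/13z) = 1 + z + 9/52z²
  Hence R(z) = 1 + z + 9/52z².

Solve |R(x)|<1 on ℝ⁻.
x=-0.53: |R|=0.5186
R=1: x+9/52x²=0 ⇒ x=−52/9=-5.7778; min R=1−1/(4·9/52)=-0.4444>−1
Confirm numerically:
  x=-5.229: |R|=0.50335 <1
  x=-5.082: |R|=0.38801 <1
  x=-4.594: |R|=0.05876 <1
  x=-3.720: |R|=0.32489 <1
  x=-6.324: |R|=1.59786 >1
  x=-6.319: |R|=1.59192 >1
  x=-5.817: |R|=1.03949 >1
Stable set (-5.7778, 0).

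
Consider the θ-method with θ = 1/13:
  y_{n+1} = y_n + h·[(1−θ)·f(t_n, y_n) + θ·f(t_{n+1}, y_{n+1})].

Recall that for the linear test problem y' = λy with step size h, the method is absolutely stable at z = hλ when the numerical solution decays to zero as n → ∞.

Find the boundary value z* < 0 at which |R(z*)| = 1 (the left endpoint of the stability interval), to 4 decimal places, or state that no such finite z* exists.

z* = -2.3636.

Set f=λy, z=hλ:
  y_{n+1} = y_n + z·[12/13·y_n + 1/13·y_{n+1}] ⇒ (1 − 1/13z)y_{n+1} = (1 + 12/13z)y_n
  R(z) = (1 + 12/13z)/(1 − 1/13z).

Boundary: |R(x)|=1, x<0.
x=-0.81: |R|=0.2375
R=−1: 1+12/13x = −1+1/13x ⇒ -11/13x=2 ⇒ x=2/(-11/13)=-2.3636
Confirm numerically:
  x=-2.202: |R|=0.88304 <1
  x=-2.099: |R|=0.80721 <1
  x=-1.992: |R|=0.72732 <1
  x=-1.850: |R|=0.61953 <1
  x=-2.853: |R|=1.33956 >1
  x=-2.717: |R|=1.24731 >1
  x=-2.406: |R|=1.03025 >1
So |R|<1 on (-2.3636, 0).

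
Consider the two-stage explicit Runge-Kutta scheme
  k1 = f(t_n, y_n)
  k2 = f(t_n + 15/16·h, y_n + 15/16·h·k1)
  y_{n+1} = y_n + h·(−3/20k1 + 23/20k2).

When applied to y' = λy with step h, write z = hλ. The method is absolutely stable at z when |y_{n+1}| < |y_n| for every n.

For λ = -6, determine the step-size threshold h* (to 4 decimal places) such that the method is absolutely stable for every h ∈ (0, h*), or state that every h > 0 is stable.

Test eqn y'=λy, z=hλ:
  k1=λy_n ⇒ h·k1=z·y_n;  k2=λ(1+15/16z)y_n ⇒ h·k2=z(1+15/16z)y_n
  y_{n+1}/y_n = 1 − 3/20z + 23/20z(1+15/16z) = 1 + z + 69/64z²
  ⇒ R(z) = 1 + z + 69/64z².

Find x<0 with |R(x)|<1.
x=-0.67: |R|=0.8140
R=1: x+69/64x²=0 ⇒ x=−64/69=-0.9275; min R=1−1/(4·69/64)=0.7681>−1
Confirm numerically:
  x=-0.747: |R|=0.85460 <1
  x=-0.668: |R|=0.81309 <1
  x=-0.647: |R|=0.80431 <1
  x=-0.641: |R|=0.80198 <1
  x=-1.414: |R|=1.74160 >1
  x=-1.241: |R|=1.41940 >1
  x=-1.087: |R|=1.18688 >1
Stable set (-0.9275, 0).

(-0.9275,0); λ=-6 ⇒ h* = (64/69)/6 = 0.1546.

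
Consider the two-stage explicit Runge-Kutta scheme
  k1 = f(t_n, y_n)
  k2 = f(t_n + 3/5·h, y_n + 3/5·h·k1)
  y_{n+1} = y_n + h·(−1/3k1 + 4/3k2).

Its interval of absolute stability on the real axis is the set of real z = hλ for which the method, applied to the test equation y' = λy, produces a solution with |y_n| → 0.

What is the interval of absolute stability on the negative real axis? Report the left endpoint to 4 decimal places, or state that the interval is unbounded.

(-1.2500, 0).

Set f=λy, z=hλ:
  k1=λy_n ⇒ h·k1=z·y_n;  k2=λ(1+3/5z)y_n ⇒ h·k2=z(1+3/5z)y_n
  y_{n+1}/y_n = 1 − 1/3z + 4/3z(1+3/5z) = 1 + z + 4/5z²
  Hence R(z) = 1 + z + 4/5z².

Need |R(x)|<1, x<0.
x=-0.97: |R|=0.7827
R=1: x+4/5x²=0 ⇒ x=−5/4=-1.2500; min R=1−1/(4·4/5)=0.6875>−1
Confirm numerically:
  x=-1.173: |R|=0.92774 <1
  x=-1.048: |R|=0.83064 <1
  x=-0.823: |R|=0.71886 <1
  x=-1.739: |R|=1.68030 >1
  x=-1.583: |R|=1.42171 >1
  x=-1.403: |R|=1.17173 >1
Stable set (-1.2500, 0).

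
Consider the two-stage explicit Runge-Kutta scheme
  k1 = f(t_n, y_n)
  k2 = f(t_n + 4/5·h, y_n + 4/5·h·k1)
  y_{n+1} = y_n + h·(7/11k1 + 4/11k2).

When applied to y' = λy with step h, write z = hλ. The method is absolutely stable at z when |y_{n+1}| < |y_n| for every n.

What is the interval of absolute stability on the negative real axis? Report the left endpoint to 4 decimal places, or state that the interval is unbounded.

z∈(-3.4375,0).

Set f=λy, z=hλ:
  k1=λy_n ⇒ h·k1=z·y_n;  k2=λ(1+4/5z)y_n ⇒ h·k2=z(1+4/5z)y_n
  y_{n+1}/y_n = 1 + 7/11z + 4/11z(1+4/5z) = 1 + z + 16/55z²
  R(z) = 1 + z + 16/55z².

Solve |R(x)|<1 on ℝ⁻.
x=-0.61: |R|=0.4982
R=1: x+16/55x²=0 ⇒ x=−55/16=-3.4375; min R=1−1/(4·16/55)=0.1406>−1
Confirm numerically:
  x=-2.178: |R|=0.20198 <1
  x=-1.631: |R|=0.14287 <1
  x=-1.595: |R|=0.14508 <1
  x=-3.967: |R|=1.61106 >1
  x=-3.569: |R|=1.13653 >1
  x=-3.509: |R|=1.07299 >1
Stable set (-3.4375, 0).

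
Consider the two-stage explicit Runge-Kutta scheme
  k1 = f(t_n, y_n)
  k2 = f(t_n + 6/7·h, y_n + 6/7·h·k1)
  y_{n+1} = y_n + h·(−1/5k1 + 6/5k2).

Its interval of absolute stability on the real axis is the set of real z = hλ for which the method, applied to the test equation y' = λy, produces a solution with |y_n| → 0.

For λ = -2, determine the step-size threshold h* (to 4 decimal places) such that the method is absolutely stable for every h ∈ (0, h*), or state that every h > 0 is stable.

Set f=λy, z=hλ:
  k1=λy_n ⇒ h·k1=z·y_n;  k2=λ(1+6/7z)y_n ⇒ h·k2=z(1+6/7z)y_n
  y_{n+1}/y_n = 1 − 1/5z + 6/5z(1+6/7z) = 1 + z + 36/35z²
  so R(z) = 1 + z + 36/35z².

Solve |R(x)|<1 on ℝ⁻.
x=-0.47: |R|=0.7572
R=1: x+36/35x²=0 ⇒ x=−35/36=-0.9722; min R=1−1/(4·36/35)=0.7569>−1
Confirm numerically:
  x=-0.884: |R|=0.91978 <1
  x=-0.770: |R|=0.83984 <1
  x=-0.711: |R|=0.80896 <1
  x=-1.423: |R|=1.65978 >1
  x=-1.207: |R|=1.29147 >1
  x=-1.152: |R|=1.21302 >1
Interval (-0.9722, 0).

(-0.9722,0); λ=-2 ⇒ h* = (35/36)/2 = 0.4861.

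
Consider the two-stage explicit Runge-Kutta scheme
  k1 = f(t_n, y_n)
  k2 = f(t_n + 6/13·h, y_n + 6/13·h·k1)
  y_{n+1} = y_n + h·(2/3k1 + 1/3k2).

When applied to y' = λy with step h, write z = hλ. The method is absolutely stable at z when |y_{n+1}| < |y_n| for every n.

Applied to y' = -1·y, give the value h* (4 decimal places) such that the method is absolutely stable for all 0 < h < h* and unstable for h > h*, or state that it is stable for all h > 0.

(-6.5000,0); λ=-1 ⇒ h* = (13/2)/1 = 6.5000.

On y'=λy, z=hλ:
  k1=λy_n ⇒ h·k1=z·y_n;  k2=λ(1+6/13z)y_n ⇒ h·k2=z(1+6/13z)y_n
  y_{n+1}/y_n = 1 + 2/3z + 1/3z(1+6/13z) = 1 + z + 2/13z²
  R(z) = 1 + z + 2/13z².

Find x<0 with |R(x)|<1.
x=-0.91: |R|=0.2174
R=1: x+2/13x²=0 ⇒ x=−13/2=-6.5000; min R=1−1/(4·2/13)=-0.6250>−1
Confirm numerically:
  x=-6.308: |R|=0.81367 <1
  x=-5.421: |R|=0.10011 <1
  x=-5.359: |R|=0.05929 <1
  x=-3.492: |R|=0.61599 <1
  x=-6.783: |R|=1.29532 >1
  x=-6.733: |R|=1.24135 >1
  x=-6.553: |R|=1.05343 >1
Interval (-6.5000, 0).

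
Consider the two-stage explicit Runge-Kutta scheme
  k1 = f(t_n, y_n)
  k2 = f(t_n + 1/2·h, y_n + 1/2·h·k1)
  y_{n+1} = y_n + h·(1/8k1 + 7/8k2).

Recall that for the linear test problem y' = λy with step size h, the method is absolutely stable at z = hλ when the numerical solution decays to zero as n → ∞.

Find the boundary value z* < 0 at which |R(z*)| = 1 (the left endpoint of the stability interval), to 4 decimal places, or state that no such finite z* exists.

Set f=λy, z=hλ:
  k1=λy_n ⇒ h·k1=z·y_n;  k2=λ(1+1/2z)y_n ⇒ h·k2=z(1+1/2z)y_n
  y_{n+1}/y_n = 1 + 1/8z + 7/8z(1+1/2z) = 1 + z + 7/16z²
  Hence R(z) = 1 + z + 7/16z².

Need |R(x)|<1, x<0.
x=-1.67: |R|=0.5501
R=1: x+7/16x²=0 ⇒ x=−16/7=-2.2857; min R=1−1/(4·7/16)=0.4286>−1
Confirm numerically:
  x=-2.191: |R|=0.90921 <1
  x=-1.818: |R|=0.62799 <1
  x=-1.678: |R|=0.55386 <1
  x=-1.008: |R|=0.43653 <1
  x=-2.454: |R|=1.18068 >1
  x=-2.329: |R|=1.04411 >1
Interval (-2.2857, 0).

z* = -2.2857.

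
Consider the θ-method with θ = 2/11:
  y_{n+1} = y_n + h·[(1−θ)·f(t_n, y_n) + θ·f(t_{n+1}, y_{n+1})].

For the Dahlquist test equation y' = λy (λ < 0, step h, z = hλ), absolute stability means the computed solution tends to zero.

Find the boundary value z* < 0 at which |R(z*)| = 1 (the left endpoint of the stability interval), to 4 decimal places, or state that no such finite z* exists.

Set f=λy, z=hλ:
  y_{n+1} = y_n + z·[9/11·y_n + 2/11·y_{n+1}] ⇒ (1 − 2/11z)y_{n+1} = (1 + 9/11z)y_n
  R(z) = (1 + 9/11z)/(1 − 2/11z).

Find x<0 with |R(x)|<1.
x=-0.85: |R|=0.2638
R=−1: 1+9/11x = −1+2/11x ⇒ -7/11x=2 ⇒ x=2/(-7/11)=-3.1429
Confirm numerically:
  x=-2.893: |R|=0.89581 <1
  x=-2.847: |R|=0.87594 <1
  x=-2.560: |R|=0.74690 <1
  x=-1.332: |R|=0.07231 <1
  x=-3.602: |R|=1.17655 >1
  x=-3.497: |R|=1.13777 >1
  x=-3.235: |R|=1.03692 >1
Stable set (-3.1429, 0).

z* = -3.1429.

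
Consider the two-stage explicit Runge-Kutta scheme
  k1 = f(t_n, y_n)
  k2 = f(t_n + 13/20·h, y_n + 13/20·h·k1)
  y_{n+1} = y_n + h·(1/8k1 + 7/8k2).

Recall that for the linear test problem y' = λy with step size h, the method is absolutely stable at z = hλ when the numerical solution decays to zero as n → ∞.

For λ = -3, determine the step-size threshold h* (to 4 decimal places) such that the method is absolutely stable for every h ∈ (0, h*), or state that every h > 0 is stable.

(-1.7582,0); λ=-3 ⇒ h* = (160/91)/3 = 0.5861.

With y'=λy (z=hλ):
  k1=λy_n ⇒ h·k1=z·y_n;  k2=λ(1+13/20z)y_n ⇒ h·k2=z(1+13/20z)y_n
  y_{n+1}/y_n = 1 + 1/8z + 7/8z(1+13/20z) = 1 + z + 91/160z²
  ⇒ R(z) = 1 + z + 91/160z².

Find x<0 with |R(x)|<1.
x=-1.46: |R|=0.7523
R=1: x+91/160x²=0 ⇒ x=−160/91=-1.7582; min R=1−1/(4·91/160)=0.5604>−1
Confirm numerically:
  x=-1.473: |R|=0.76103 <1
  x=-1.421: |R|=0.72744 <1
  x=-1.337: |R|=0.67968 <1
  x=-2.125: |R|=1.44326 >1
  x=-1.955: |R|=1.21878 >1
So |R|<1 on (-1.7582, 0).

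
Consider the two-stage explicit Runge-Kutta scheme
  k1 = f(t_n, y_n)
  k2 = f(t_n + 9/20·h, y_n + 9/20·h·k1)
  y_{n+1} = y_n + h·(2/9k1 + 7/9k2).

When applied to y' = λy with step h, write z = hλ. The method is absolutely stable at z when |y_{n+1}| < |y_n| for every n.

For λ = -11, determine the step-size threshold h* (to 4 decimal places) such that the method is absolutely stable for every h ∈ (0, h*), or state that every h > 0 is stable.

On y'=λy, z=hλ:
  k1=λy_n ⇒ h·k1=z·y_n;  k2=λ(1+9/20z)y_n ⇒ h·k2=z(1+9/20z)y_n
  y_{n+1}/y_n = 1 + 2/9z + 7/9z(1+9/20z) = 1 + z + 7/20z²
  so R(z) = 1 + z + 7/20z².

Solve |R(x)|<1 on ℝ⁻.
x=-0.78: |R|=0.4329
R=1: x+7/20x²=0 ⇒ x=−20/7=-2.8571; min R=1−1/(4·7/20)=0.2857>−1
Confirm numerically:
  x=-2.223: |R|=0.50661 <1
  x=-2.008: |R|=0.40322 <1
  x=-1.492: |R|=0.28712 <1
  x=-1.370: |R|=0.28692 <1
  x=-3.447: |R|=1.71163 >1
  x=-3.290: |R|=1.49843 >1
So |R|<1 on (-2.8571, 0).

(-2.8571,0); λ=-11 ⇒ h* = (20/7)/11 = 0.2597.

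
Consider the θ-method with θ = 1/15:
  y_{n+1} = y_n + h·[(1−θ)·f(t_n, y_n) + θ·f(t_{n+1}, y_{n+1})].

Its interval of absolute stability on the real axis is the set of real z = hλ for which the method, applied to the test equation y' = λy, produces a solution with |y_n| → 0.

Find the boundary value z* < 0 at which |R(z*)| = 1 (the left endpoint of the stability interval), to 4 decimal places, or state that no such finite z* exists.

On y'=λy, z=hλ:
  y_{n+1} = y_n + z·[14/15·y_n + 1/15·y_{n+1}] ⇒ (1 − 1/15z)y_{n+1} = (1 + 14/15z)y_n
  ⇒ R(z) = (1 + 14/15z)/(1 − 1/15z).

Need |R(x)|<1, x<0.
x=-1.4: |R|=0.2805
R=−1: 1+14/15x = −1+1/15x ⇒ -13/15x=2 ⇒ x=2/(-13/15)=-2.3077
Confirm numerically:
  x=-1.437: |R|=0.31137 <1
  x=-1.269: |R|=0.17002 <1
  x=-1.179: |R|=0.09308 <1
  x=-2.732: |R|=1.31108 >1
  x=-2.528: |R|=1.16340 >1
  x=-2.394: |R|=1.06451 >1
So |R|<1 on (-2.3077, 0).

left endpoint -2.3077.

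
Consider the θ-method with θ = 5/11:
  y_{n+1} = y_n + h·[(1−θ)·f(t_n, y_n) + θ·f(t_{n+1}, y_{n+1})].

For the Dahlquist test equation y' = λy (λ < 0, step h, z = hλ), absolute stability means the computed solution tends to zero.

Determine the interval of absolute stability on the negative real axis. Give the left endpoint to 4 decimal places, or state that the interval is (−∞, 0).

Set f=λy, z=hλ:
  y_{n+1} = y_n + z·[6/11·y_n + 5/11·y_{n+1}] ⇒ (1 − 5/11z)y_{n+1} = (1 + 6/11z)y_n
  ⇒ R(z) = (1 + 6/11z)/(1 − 5/11z).

Solve |R(x)|<1 on ℝ⁻.
x=-1.58: |R|=0.0804
R=−1: 1+6/11x = −1+5/11x ⇒ -1/11x=2 ⇒ x=2/(-1/11)=-22.0000
Confirm numerically:
  x=-20.616: |R|=0.98787 <1
  x=-19.836: |R|=0.98036 <1
  x=-18.376: |R|=0.96477 <1
  x=-14.213: |R|=0.90511 <1
  x=-22.369: |R|=1.00300 >1
  x=-22.126: |R|=1.00104 >1
  x=-22.061: |R|=1.00050 >1
Stable set (-22.0000, 0).

z∈(-22.0000,0).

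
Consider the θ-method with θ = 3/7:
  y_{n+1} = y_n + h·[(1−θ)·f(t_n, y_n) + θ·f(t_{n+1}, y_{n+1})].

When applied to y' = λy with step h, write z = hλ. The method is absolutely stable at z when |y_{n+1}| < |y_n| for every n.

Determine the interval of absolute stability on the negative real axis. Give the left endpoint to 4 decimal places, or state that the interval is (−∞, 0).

With y'=λy (z=hλ):
  y_{n+1} = y_n + z·[4/7·y_n + 3/7·y_{n+1}] ⇒ (1 − 3/7z)y_{n+1} = (1 + 4/7z)y_n
  ⇒ R(z) = (1 + 4/7z)/(1 − 3/7z).

Solve |R(x)|<1 on ℝ⁻.
x=-0.9: |R|=0.3505
R=−1: 1+4/7x = −1+3/7x ⇒ -1/7x=2 ⇒ x=2/(-1/7)=-14.0000
Confirm numerically:
  x=-13.792: |R|=0.99570 <1
  x=-11.421: |R|=0.93750 <1
  x=-7.716: |R|=0.79156 <1
  x=-14.390: |R|=1.00777 >1
  x=-14.190: |R|=1.00383 >1
  x=-14.149: |R|=1.00301 >1
Interval (-14.0000, 0).

(-14.0000, 0).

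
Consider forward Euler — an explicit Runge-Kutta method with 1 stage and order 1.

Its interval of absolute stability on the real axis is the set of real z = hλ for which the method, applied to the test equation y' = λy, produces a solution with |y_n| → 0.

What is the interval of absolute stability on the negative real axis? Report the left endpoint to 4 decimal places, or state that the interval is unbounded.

With y'=λy (z=hλ):
  order 1, 1-stage ⇒ R(z)=1+z
  (e.g. R(-0.69)=0.31000, |R|=0.31000)

Solve |R(x)|<1 on ℝ⁻.
x=-0.69: |R|=0.3100
|R(-1.81)|=0.8100 |R(-1.1)|=0.1000 |R(-0.94)|=0.0600
Bisect:
  x_lo=-2.8162 |R|=1.8162  x_hi=-0.1676 |R|=0.8324
  mid=-1.49191 |R|=0.49191 →hi
  mid=-2.15405 |R|=1.15405 →lo
  mid=-1.82298 |R|=0.82298 →hi
  mid=-1.98851 |R|=0.98851 →hi
  mid=-2.07128 |R|=1.07128 →lo
  mid=-2.02990 |R|=1.02990 →lo
  mid=-2.00921 |R|=1.00921 →lo
  mid=-1.99886 |R|=0.99886 →hi
  ...
  [-2.00015,-1.99999] ⇒ x*=-2.0000
So |R|<1 on (-2.0000, 0).

z∈(-2.0000,0).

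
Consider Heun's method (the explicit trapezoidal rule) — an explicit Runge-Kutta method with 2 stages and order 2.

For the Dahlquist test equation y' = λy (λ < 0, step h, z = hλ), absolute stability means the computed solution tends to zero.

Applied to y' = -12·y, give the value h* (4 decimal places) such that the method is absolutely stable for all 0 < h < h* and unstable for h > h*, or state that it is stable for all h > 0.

On y'=λy, z=hλ:
  order 2, 2-stage ⇒ R(z)=1+z+z^2/2
  (e.g. R(-1.66)=0.71780, |R|=0.71780)

Find x<0 with |R(x)|<1.
x=-1.66: |R|=0.7178
|R(-1.89)|=0.8960 |R(-0.87)|=0.5085 |R(-0.59)|=0.5840
Bisect:
  x_lo=-2.4313 |R|=1.5244  x_hi=-0.2298 |R|=0.7966
  mid=-1.33055 |R|=0.55463 →hi
  mid=-1.88094 |R|=0.88803 →hi
  mid=-2.15614 |R|=1.16833 →lo
  mid=-2.01854 |R|=1.01871 →lo
  mid=-1.94974 |R|=0.95100 →hi
  mid=-1.98414 |R|=0.98426 →hi
  mid=-2.00134 |R|=1.00134 →lo
  mid=-1.99274 |R|=0.99277 →hi
  mid=-1.99704 |R|=0.99704 →hi
  ...
  [-2.00013,-1.99999] ⇒ x*=-2.0000
Stable set (-2.0000, 0).

(-2.0000,0); λ=-12 ⇒ h* = 0.1667.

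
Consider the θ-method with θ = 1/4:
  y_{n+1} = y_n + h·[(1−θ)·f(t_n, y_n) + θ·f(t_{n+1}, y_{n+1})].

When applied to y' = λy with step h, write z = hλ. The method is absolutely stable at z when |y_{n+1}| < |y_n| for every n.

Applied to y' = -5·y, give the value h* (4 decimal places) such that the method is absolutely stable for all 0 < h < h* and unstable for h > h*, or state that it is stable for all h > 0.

(-4.0000,0); λ=-5 ⇒ h* = (4)/5 = 0.8000.

Test eqn y'=λy, z=hλ:
  y_{n+1} = y_n + z·[3/4·y_n + 1/4·y_{n+1}] ⇒ (1 − 1/4z)y_{n+1} = (1 + 3/4z)y_n
  so R(z) = (1 + 3/4z)/(1 − 1/4z).

Need |R(x)|<1, x<0.
x=-0.91: |R|=0.2587
R=−1: 1+3/4x = −1+1/4x ⇒ -1/2x=2 ⇒ x=2/(-1/2)=-4.0000
Confirm numerically:
  x=-3.775: |R|=0.94212 <1
  x=-3.505: |R|=0.86809 <1
  x=-3.061: |R|=0.73403 <1
  x=-2.529: |R|=0.54940 <1
  x=-4.579: |R|=1.13498 >1
  x=-4.253: |R|=1.06131 >1
  x=-4.045: |R|=1.01119 >1
Interval (-4.0000, 0).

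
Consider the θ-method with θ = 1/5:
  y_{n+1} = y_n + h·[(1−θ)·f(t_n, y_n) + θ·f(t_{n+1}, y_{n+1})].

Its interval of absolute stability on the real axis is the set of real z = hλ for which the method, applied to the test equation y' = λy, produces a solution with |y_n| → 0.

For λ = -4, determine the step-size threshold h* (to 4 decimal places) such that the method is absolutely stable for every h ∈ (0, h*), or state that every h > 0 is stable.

(-3.3333,0); λ=-4 ⇒ h* = (10/3)/4 = 0.8333.

With y'=λy (z=hλ):
  y_{n+1} = y_n + z·[4/5·y_n + 1/5·y_{n+1}] ⇒ (1 − 1/5z)y_{n+1} = (1 + 4/5z)y_n
  Hence R(z) = (1 + 4/5z)/(1 − 1/5z).

Find x<0 with |R(x)|<1.
x=-1.02: |R|=0.1528
R=−1: 1+4/5x = −1+1/5x ⇒ -3/5x=2 ⇒ x=2/(-3/5)=-3.3333
Confirm numerically:
  x=-2.572: |R|=0.69836 <1
  x=-2.273: |R|=0.56263 <1
  x=-1.360: |R|=0.06918 <1
  x=-3.889: |R|=1.18754 >1
  x=-3.585: |R|=1.08794 >1
Interval (-3.3333, 0).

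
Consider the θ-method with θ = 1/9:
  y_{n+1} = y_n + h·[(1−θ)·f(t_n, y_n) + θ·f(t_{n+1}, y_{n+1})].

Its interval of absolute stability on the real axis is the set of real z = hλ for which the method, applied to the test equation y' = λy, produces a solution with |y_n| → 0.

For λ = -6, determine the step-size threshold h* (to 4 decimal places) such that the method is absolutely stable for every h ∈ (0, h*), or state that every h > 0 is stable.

(-2.5714,0); λ=-6 ⇒ h* = (18/7)/6 = 0.4286.

On y'=λy, z=hλ:
  y_{n+1} = y_n + z·[8/9·y_n + 1/9·y_{n+1}] ⇒ (1 − 1/9z)y_{n+1} = (1 + 8/9z)y_n
  Hence R(z) = (1 + 8/9z)/(1 − 1/9z).

Find x<0 with |R(x)|<1.
x=-0.64: |R|=0.4025
R=−1: 1+8/9x = −1+1/9x ⇒ -7/9x=2 ⇒ x=2/(-7/9)=-2.5714
Confirm numerically:
  x=-2.078: |R|=0.68821 <1
  x=-1.819: |R|=0.51317 <1
  x=-1.574: |R|=0.33970 <1
  x=-1.555: |R|=0.32591 <1
  x=-3.143: |R|=1.32949 >1
  x=-3.140: |R|=1.32784 >1
  x=-3.060: |R|=1.28358 >1
Stable set (-2.5714, 0).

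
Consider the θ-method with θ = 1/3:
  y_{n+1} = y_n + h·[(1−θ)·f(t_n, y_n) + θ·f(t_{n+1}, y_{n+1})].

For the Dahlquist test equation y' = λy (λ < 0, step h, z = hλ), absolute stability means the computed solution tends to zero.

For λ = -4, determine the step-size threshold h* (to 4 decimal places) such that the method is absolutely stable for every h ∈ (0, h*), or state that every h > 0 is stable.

(-6.0000,0); λ=-4 ⇒ h* = (6)/4 = 1.5000.

With y'=λy (z=hλ):
  y_{n+1} = y_n + z·[2/3·y_n + 1/3·y_{n+1}] ⇒ (1 − 1/3z)y_{n+1} = (1 + 2/3z)y_n
  Hence R(z) = (1 + 2/3z)/(1 − 1/3z).

Solve |R(x)|<1 on ℝ⁻.
x=-1.17: |R|=0.1583
R=−1: 1+2/3x = −1+1/3x ⇒ -1/3x=2 ⇒ x=2/(-1/3)=-6.0000
Confirm numerically:
  x=-5.092: |R|=0.88779 <1
  x=-4.988: |R|=0.87331 <1
  x=-2.503: |R|=0.36453 <1
  x=-6.577: |R|=1.06025 >1
  x=-6.176: |R|=1.01918 >1
So |R|<1 on (-6.0000, 0).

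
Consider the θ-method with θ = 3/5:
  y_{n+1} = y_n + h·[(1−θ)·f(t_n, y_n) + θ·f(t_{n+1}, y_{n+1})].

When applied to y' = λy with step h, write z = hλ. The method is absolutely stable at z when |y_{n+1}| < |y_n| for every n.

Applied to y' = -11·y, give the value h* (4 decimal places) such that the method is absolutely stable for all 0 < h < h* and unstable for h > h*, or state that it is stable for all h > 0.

interval (−∞, 0). Any h>0 works for λ=-11.

With y'=λy (z=hλ):
  y_{n+1} = y_n + z·[2/5·y_n + 3/5·y_{n+1}] ⇒ (1 − 3/5z)y_{n+1} = (1 + 2/5z)y_n
  so R(z) = (1 + 2/5z)/(1 − 3/5z).

Need |R(x)|<1, x<0.
x=-1.68: |R|=0.1633
x=-2: |R|=0.0909
x=-10: |R|=0.4286
x=-100: |R|=0.6393
θ=3/5≥1/2 ⇒ |1+2/5x|<|1−3/5x| ∀x<0 ⇒ interval (−∞,0).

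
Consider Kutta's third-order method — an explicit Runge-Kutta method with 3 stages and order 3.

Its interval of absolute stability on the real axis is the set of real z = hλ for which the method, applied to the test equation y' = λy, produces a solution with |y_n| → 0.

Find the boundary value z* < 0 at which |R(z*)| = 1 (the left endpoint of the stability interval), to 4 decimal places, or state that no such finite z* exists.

z* = -2.5127.

On y'=λy, z=hλ:
  order 3, 3-stage ⇒ R(z)=1+z+z^2/2+z^3/6
  (e.g. R(-1.09)=0.28821, |R|=0.28821)

Need |R(x)|<1, x<0.
x=-1.09: |R|=0.2882
|R(-2.67)|=1.2779 |R(-2.39)|=0.8093 |R(-2.23)|=0.5918
Bisect:
  x_lo=-3.1713 |R|=2.4585  x_hi=-0.2166 |R|=0.8052
  mid=-1.69396 |R|=0.06935 →hi
  mid=-2.43265 |R|=0.87307 →hi
  mid=-2.80199 |R|=1.54289 →lo
  mid=-2.61732 |R|=1.18040 →lo
  mid=-2.52498 |R|=1.02023 →lo
  mid=-2.47882 |R|=0.94508 →hi
  mid=-2.50190 |R|=0.98226 →hi
  mid=-2.51344 |R|=1.00114 →lo
  mid=-2.50767 |R|=0.99167 →hi
  ...
  [-2.51290,-2.51272] ⇒ x*=-2.5127
Interval (-2.5127, 0).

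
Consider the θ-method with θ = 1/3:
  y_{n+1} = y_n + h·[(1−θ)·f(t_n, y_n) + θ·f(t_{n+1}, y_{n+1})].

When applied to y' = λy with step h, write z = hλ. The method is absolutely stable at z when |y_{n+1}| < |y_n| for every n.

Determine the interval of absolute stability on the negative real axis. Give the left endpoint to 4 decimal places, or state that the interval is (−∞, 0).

(-6.0000, 0).

Test eqn y'=λy, z=hλ:
  y_{n+1} = y_n + z·[2/3·y_n + 1/3·y_{n+1}] ⇒ (1 − 1/3z)y_{n+1} = (1 + 2/3z)y_n
  Hence R(z) = (1 + 2/3z)/(1 − 1/3z).

Find x<0 with |R(x)|<1.
x=-0.37: |R|=0.6706
R=−1: 1+2/3x = −1+1/3x ⇒ -1/3x=2 ⇒ x=2/(-1/3)=-6.0000
Confirm numerically:
  x=-4.613: |R|=0.81781 <1
  x=-4.023: |R|=0.71850 <1
  x=-3.292: |R|=0.56961 <1
  x=-6.544: |R|=1.05700 >1
  x=-6.404: |R|=1.04296 >1
  x=-6.242: |R|=1.02618 >1
Stable set (-6.0000, 0).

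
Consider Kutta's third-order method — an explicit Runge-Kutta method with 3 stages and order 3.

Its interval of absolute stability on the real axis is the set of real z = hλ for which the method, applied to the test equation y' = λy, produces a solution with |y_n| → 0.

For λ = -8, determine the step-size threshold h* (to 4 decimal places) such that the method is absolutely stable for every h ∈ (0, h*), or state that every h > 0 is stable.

Set f=λy, z=hλ:
  order 3, 3-stage ⇒ R(z)=1+z+z^2/2+z^3/6
  (e.g. R(-0.56)=0.56753, |R|=0.56753)

Need |R(x)|<1, x<0.
x=-0.56: |R|=0.5675
|R(-2.87)|=1.6915 |R(-1.07)|=0.2983 |R(-0.89)|=0.3886
Bisect:
  x_lo=-3.1362 |R|=2.3594  x_hi=-0.3261 |R|=0.7213
  mid=-1.73112 |R|=0.09736 →hi
  mid=-2.43364 |R|=0.87459 →hi
  mid=-2.78490 |R|=1.50687 →lo
  mid=-2.60927 |R|=1.16591 →lo
  mid=-2.52146 |R|=1.01438 →lo
  mid=-2.47755 |R|=0.94306 →hi
  mid=-2.49950 |R|=0.97836 →hi
  mid=-2.51048 |R|=0.99628 →hi
  mid=-2.51597 |R|=1.00531 →lo
  ...
  [-2.51288,-2.51271] ⇒ x*=-2.5127
Stable set (-2.5127, 0).

(-2.5127,0); λ=-8 ⇒ h* = 0.3141.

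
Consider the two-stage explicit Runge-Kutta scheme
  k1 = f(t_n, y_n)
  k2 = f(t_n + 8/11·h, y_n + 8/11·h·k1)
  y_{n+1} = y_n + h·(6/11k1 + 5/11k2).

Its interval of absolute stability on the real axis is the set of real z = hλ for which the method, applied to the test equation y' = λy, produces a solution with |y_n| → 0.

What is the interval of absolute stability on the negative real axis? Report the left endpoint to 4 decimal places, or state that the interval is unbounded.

Set f=λy, z=hλ:
  k1=λy_n ⇒ h·k1=z·y_n;  k2=λ(1+8/11z)y_n ⇒ h·k2=z(1+8/11z)y_n
  y_{n+1}/y_n = 1 + 6/11z + 5/11z(1+8/11z) = 1 + z + 40/121z²
  so R(z) = 1 + z + 40/121z².

Need |R(x)|<1, x<0.
x=-1.79: |R|=0.2692
R=1: x+40/121x²=0 ⇒ x=−121/40=-3.0250; min R=1−1/(4·40/121)=0.2437>−1
Confirm numerically:
  x=-1.625: |R|=0.24793 <1
  x=-1.589: |R|=0.24568 <1
  x=-1.526: |R|=0.24381 <1
  x=-1.495: |R|=0.24385 <1
  x=-3.177: |R|=1.15964 >1
  x=-3.081: |R|=1.05704 >1
Stable set (-3.0250, 0).

z∈(-3.0250,0).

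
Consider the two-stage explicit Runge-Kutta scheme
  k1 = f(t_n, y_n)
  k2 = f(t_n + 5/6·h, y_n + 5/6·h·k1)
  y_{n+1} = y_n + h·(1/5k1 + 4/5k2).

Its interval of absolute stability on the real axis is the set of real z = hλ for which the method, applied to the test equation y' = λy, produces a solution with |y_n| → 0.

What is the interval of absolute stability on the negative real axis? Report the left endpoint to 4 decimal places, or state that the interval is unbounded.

(-1.5000, 0).

Test eqn y'=λy, z=hλ:
  k1=λy_n ⇒ h·k1=z·y_n;  k2=λ(1+5/6z)y_n ⇒ h·k2=z(1+5/6z)y_n
  y_{n+1}/y_n = 1 + 1/5z + 4/5z(1+5/6z) = 1 + z + 2/3z²
  so R(z) = 1 + z + 2/3z².

Solve |R(x)|<1 on ℝ⁻.
x=-1.34: |R|=0.8571
R=1: x+2/3x²=0 ⇒ x=−3/2=-1.5000; min R=1−1/(4·2/3)=0.6250>−1
Confirm numerically:
  x=-1.256: |R|=0.79569 <1
  x=-0.827: |R|=0.62895 <1
  x=-0.766: |R|=0.62517 <1
  x=-2.003: |R|=1.67167 >1
  x=-1.693: |R|=1.21783 >1
So |R|<1 on (-1.5000, 0).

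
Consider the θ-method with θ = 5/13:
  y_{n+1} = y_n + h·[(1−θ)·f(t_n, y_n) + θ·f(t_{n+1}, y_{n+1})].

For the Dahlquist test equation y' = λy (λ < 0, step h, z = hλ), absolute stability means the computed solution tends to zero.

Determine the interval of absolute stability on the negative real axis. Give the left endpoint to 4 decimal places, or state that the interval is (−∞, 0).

(-8.6667, 0).

With y'=λy (z=hλ):
  y_{n+1} = y_n + z·[8/13·y_n + 5/13·y_{n+1}] ⇒ (1 − 5/13z)y_{n+1} = (1 + 8/13z)y_n
  so R(z) = (1 + 8/13z)/(1 − 5/13z).

Find x<0 with |R(x)|<1.
x=-0.96: |R|=0.2989
R=−1: 1+8/13x = −1+5/13x ⇒ -3/13x=2 ⇒ x=2/(-3/13)=-8.6667
Confirm numerically:
  x=-4.764: |R|=0.68202 <1
  x=-4.508: |R|=0.64896 <1
  x=-4.032: |R|=0.58070 <1
  x=-3.742: |R|=0.53409 <1
  x=-9.197: |R|=1.02697 >1
  x=-8.970: |R|=1.01573 >1
Stable set (-8.6667, 0).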